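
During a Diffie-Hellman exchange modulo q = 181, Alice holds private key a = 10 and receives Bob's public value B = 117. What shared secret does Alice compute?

Shared key K = 117^10 mod 181.
117^1 ≡ 117 (mod 181)
117^2 = (117^1)^2 ≡ 117^2 = 13689 ≡ 114 (mod 181)
117^4 = (117^2)^2 ≡ 114^2 = 12996 ≡ 145 (mod 181)
117^8 = (117^4)^2 ≡ 145^2 = 21025 ≡ 29 (mod 181)
117^10 = 117^8 · 117^2 ≡ 29 · 114 ≡ 48 (mod 181).

48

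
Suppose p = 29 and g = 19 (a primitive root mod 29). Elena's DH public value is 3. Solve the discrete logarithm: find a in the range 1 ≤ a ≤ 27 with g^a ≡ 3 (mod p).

Try successive powers of 19 modulo 29:
19^1 ≡ 19
19^2 ≡ 13
19^3 ≡ 15
19^4 ≡ 24
19^5 ≡ 21
19^6 ≡ 22
19^7 ≡ 12
19^8 ≡ 25
19^9 ≡ 11
19^10 ≡ 6
19^11 ≡ 27
19^12 ≡ 20
19^13 ≡ 3
Found: a = 13.

13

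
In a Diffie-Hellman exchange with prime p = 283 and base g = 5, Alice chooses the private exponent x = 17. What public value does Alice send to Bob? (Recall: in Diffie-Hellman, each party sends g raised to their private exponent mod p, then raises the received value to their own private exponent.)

Public value = 5^17 (mod 283).
5^1 ≡ 5 (mod 283)
5^2 = (5^1)^2 ≡ 5^2 = 25 ≡ 25 (mod 283)
5^4 = (5^2)^2 ≡ 25^2 = 625 ≡ 59 (mod 283)
5^8 = (5^4)^2 ≡ 59^2 = 3481 ≡ 85 (mod 283)
5^16 = (5^8)^2 ≡ 85^2 = 7225 ≡ 150 (mod 283)
5^17 = 5^16 · 5^1 ≡ 150 · 5 ≡ 184 (mod 283).

184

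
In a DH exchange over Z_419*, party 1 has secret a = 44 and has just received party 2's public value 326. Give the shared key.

136

Shared key K = 326^44 mod 419.
326^1 ≡ 326 (mod 419)
326^2 = (326^1)^2 ≡ 326^2 = 106276 ≡ 269 (mod 419)
326^4 = (326^2)^2 ≡ 269^2 = 72361 ≡ 293 (mod 419)
326^8 = (326^4)^2 ≡ 293^2 = 85849 ≡ 373 (mod 419)
326^16 = (326^8)^2 ≡ 373^2 = 139129 ≡ 21 (mod 419)
326^32 = (326^16)^2 ≡ 21^2 = 441 ≡ 22 (mod 419)
326^44 = 326^32 · 326^8 · 326^4 ≡ 22 · 373 · 293 ≡ 136 (mod 419).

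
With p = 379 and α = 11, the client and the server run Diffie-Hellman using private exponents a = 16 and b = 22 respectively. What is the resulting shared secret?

368

The client sends A = α^a mod p = 11^16 mod 379.
11^1 ≡ 11 (mod 379)
11^2 = (11^1)^2 ≡ 11^2 = 121 ≡ 121 (mod 379)
11^4 = (11^2)^2 ≡ 121^2 = 14641 ≡ 239 (mod 379)
11^8 = (11^4)^2 ≡ 239^2 = 57121 ≡ 271 (mod 379)
11^16 = (11^8)^2 ≡ 271^2 = 73441 ≡ 294 (mod 379)
So A = 294. The server then computes K = A^b mod p = 294^22 mod 379.
294^1 ≡ 294 (mod 379)
294^2 = (294^1)^2 ≡ 294^2 = 86436 ≡ 24 (mod 379)
294^4 = (294^2)^2 ≡ 24^2 = 576 ≡ 197 (mod 379)
294^8 = (294^4)^2 ≡ 197^2 = 38809 ≡ 151 (mod 379)
294^16 = (294^8)^2 ≡ 151^2 = 22801 ≡ 61 (mod 379)
294^22 = 294^16 · 294^4 · 294^2 ≡ 61 · 197 · 24 ≡ 368 (mod 379).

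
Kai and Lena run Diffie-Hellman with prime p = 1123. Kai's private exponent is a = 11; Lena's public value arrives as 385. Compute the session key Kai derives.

687

Shared key K = 385^11 mod 1123.
385^1 ≡ 385 (mod 1123)
385^2 = (385^1)^2 ≡ 385^2 = 148225 ≡ 1112 (mod 1123)
385^4 = (385^2)^2 ≡ 1112^2 = 1236544 ≡ 121 (mod 1123)
385^8 = (385^4)^2 ≡ 121^2 = 14641 ≡ 42 (mod 1123)
385^11 = 385^8 · 385^2 · 385^1 ≡ 42 · 1112 · 385 ≡ 687 (mod 1123).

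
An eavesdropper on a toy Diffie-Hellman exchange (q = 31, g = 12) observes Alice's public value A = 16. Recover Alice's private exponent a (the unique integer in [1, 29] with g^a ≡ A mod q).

24

Try successive powers of 12 modulo 31:
12^1 ≡ 12
12^2 ≡ 20
12^3 ≡ 23
12^4 ≡ 28
12^5 ≡ 26
12^6 ≡ 2
12^7 ≡ 24
12^8 ≡ 9
12^9 ≡ 15
12^10 ≡ 25
12^11 ≡ 21
12^12 ≡ 4
12^13 ≡ 17
12^14 ≡ 18
12^15 ≡ 30
12^16 ≡ 19
12^17 ≡ 11
12^18 ≡ 8
12^19 ≡ 3
12^20 ≡ 5
12^21 ≡ 29
12^22 ≡ 7
12^23 ≡ 22
12^24 ≡ 16
Found: a = 24.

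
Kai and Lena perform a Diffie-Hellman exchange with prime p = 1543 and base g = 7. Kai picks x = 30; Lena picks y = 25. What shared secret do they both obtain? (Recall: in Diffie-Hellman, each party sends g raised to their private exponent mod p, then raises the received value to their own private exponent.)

1212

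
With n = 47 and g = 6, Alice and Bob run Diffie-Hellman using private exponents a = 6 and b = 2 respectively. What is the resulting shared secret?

37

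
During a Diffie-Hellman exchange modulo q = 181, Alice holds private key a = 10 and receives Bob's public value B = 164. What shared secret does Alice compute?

142

Shared key K = 164^10 mod 181.
164^1 ≡ 164 (mod 181)
164^2 = (164^1)^2 ≡ 164^2 = 26896 ≡ 108 (mod 181)
164^4 = (164^2)^2 ≡ 108^2 = 11664 ≡ 80 (mod 181)
164^8 = (164^4)^2 ≡ 80^2 = 6400 ≡ 65 (mod 181)
164^10 = 164^8 · 164^2 ≡ 65 · 108 ≡ 142 (mod 181).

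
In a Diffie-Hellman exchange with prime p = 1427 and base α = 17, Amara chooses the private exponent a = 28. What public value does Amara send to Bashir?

Public value = 17^28 mod 1427.
17^1 ≡ 17 (mod 1427)
17^2 = (17^1)^2 ≡ 17^2 = 289 ≡ 289 (mod 1427)
17^4 = (17^2)^2 ≡ 289^2 = 83521 ≡ 755 (mod 1427)
17^8 = (17^4)^2 ≡ 755^2 = 570025 ≡ 652 (mod 1427)
17^16 = (17^8)^2 ≡ 652^2 = 425104 ≡ 1285 (mod 1427)
17^28 = 17^16 · 17^8 · 17^4 ≡ 1285 · 652 · 755 ≡ 675 (mod 1427).

675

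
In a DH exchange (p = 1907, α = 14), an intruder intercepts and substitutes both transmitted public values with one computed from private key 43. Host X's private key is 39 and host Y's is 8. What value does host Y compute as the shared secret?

Host Y receives an intruder's public value M = 14^43 mod 1907 instead of the honest one.
14^1 ≡ 14 (mod 1907)
14^2 = (14^1)^2 ≡ 14^2 = 196 ≡ 196 (mod 1907)
14^4 = (14^2)^2 ≡ 196^2 = 38416 ≡ 276 (mod 1907)
14^8 = (14^4)^2 ≡ 276^2 = 76176 ≡ 1803 (mod 1907)
14^16 = (14^8)^2 ≡ 1803^2 = 3250809 ≡ 1281 (mod 1907)
14^32 = (14^16)^2 ≡ 1281^2 = 1640961 ≡ 941 (mod 1907)
14^43 = 14^32 · 14^8 · 14^2 · 14^1 ≡ 941 · 1803 · 196 · 14 ≡ 1110 (mod 1907).
So M = 1110. Host Y computes K = M^8 mod 1907.
1110^1 ≡ 1110 (mod 1907)
1110^2 = (1110^1)^2 ≡ 1110^2 = 1232100 ≡ 178 (mod 1907)
1110^4 = (1110^2)^2 ≡ 178^2 = 31684 ≡ 1172 (mod 1907)
1110^8 = (1110^4)^2 ≡ 1172^2 = 1373584 ≡ 544 (mod 1907)

544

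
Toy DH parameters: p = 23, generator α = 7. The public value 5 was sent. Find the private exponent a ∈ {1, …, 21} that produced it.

7

Try successive powers of 7 modulo 23:
7^1 ≡ 7
7^2 ≡ 3
7^3 ≡ 21
7^4 ≡ 9
7^5 ≡ 17
7^6 ≡ 4
7^7 ≡ 5
Found: a = 7.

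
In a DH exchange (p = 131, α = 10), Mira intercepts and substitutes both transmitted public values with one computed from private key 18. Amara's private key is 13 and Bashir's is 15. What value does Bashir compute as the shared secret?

Bashir receives Mira's public value M = 10^18 mod 131 instead of the honest one.
10^1 ≡ 10 (mod 131)
10^2 = (10^1)^2 ≡ 10^2 = 100 ≡ 100 (mod 131)
10^4 = (10^2)^2 ≡ 100^2 = 10000 ≡ 44 (mod 131)
10^8 = (10^4)^2 ≡ 44^2 = 1936 ≡ 102 (mod 131)
10^16 = (10^8)^2 ≡ 102^2 = 10404 ≡ 55 (mod 131)
10^18 = 10^16 · 10^2 ≡ 55 · 100 ≡ 129 (mod 131).
So M = 129. Bashir computes K = M^15 mod 131.
129^1 ≡ 129 (mod 131)
129^2 = (129^1)^2 ≡ 129^2 = 16641 ≡ 4 (mod 131)
129^4 = (129^2)^2 ≡ 4^2 = 16 ≡ 16 (mod 131)
129^8 = (129^4)^2 ≡ 16^2 = 256 ≡ 125 (mod 131)
129^15 = 129^8 · 129^4 · 129^2 · 129^1 ≡ 125 · 16 · 4 · 129 ≡ 113 (mod 131).

113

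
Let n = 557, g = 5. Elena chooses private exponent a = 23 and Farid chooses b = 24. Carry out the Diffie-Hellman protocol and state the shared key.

385

Elena sends A = g^a mod n = 5^23 mod 557.
5^1 ≡ 5 (mod 557)
5^2 = (5^1)^2 ≡ 5^2 = 25 ≡ 25 (mod 557)
5^4 = (5^2)^2 ≡ 25^2 = 625 ≡ 68 (mod 557)
5^8 = (5^4)^2 ≡ 68^2 = 4624 ≡ 168 (mod 557)
5^16 = (5^8)^2 ≡ 168^2 = 28224 ≡ 374 (mod 557)
5^23 = 5^16 · 5^4 · 5^2 · 5^1 ≡ 374 · 68 · 25 · 5 ≡ 201 (mod 557).
So A = 201. Farid then computes K = A^b mod n = 201^24 mod 557.
201^1 ≡ 201 (mod 557)
201^2 = (201^1)^2 ≡ 201^2 = 40401 ≡ 297 (mod 557)
201^4 = (201^2)^2 ≡ 297^2 = 88209 ≡ 203 (mod 557)
201^8 = (201^4)^2 ≡ 203^2 = 41209 ≡ 548 (mod 557)
201^16 = (201^8)^2 ≡ 548^2 = 300304 ≡ 81 (mod 557)
201^24 = 201^16 · 201^8 ≡ 81 · 548 ≡ 385 (mod 557).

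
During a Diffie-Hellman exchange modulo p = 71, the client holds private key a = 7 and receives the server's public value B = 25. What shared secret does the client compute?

Shared key K = 25^7 mod 71.
25^1 ≡ 25 (mod 71)
25^2 = (25^1)^2 ≡ 25^2 = 625 ≡ 57 (mod 71)
25^4 = (25^2)^2 ≡ 57^2 = 3249 ≡ 54 (mod 71)
25^7 = 25^4 · 25^2 · 25^1 ≡ 54 · 57 · 25 ≡ 57 (mod 71).

57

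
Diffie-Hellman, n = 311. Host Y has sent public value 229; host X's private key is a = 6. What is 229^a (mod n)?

292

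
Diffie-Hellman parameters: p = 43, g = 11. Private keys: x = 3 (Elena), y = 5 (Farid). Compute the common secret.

11

Elena sends A = g^x mod p = 11^3 mod 43.
11^1 ≡ 11 (mod 43)
11^2 = (11^1)^2 ≡ 11^2 = 121 ≡ 35 (mod 43)
11^3 = 11^2 · 11^1 ≡ 35 · 11 ≡ 41 (mod 43).
So A = 41. Farid then computes K = A^y mod p = 41^5 mod 43.
41^1 ≡ 41 (mod 43)
41^2 = (41^1)^2 ≡ 41^2 = 1681 ≡ 4 (mod 43)
41^4 = (41^2)^2 ≡ 4^2 = 16 ≡ 16 (mod 43)
41^5 = 41^4 · 41^1 ≡ 16 · 41 ≡ 11 (mod 43).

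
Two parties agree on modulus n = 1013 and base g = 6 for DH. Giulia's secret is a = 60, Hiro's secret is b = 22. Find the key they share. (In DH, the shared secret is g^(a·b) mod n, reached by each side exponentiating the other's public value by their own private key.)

253

Hiro sends B = g^b mod n = 6^22 mod 1013.
6^1 ≡ 6 (mod 1013)
6^2 = (6^1)^2 ≡ 6^2 = 36 ≡ 36 (mod 1013)
6^4 = (6^2)^2 ≡ 36^2 = 1296 ≡ 283 (mod 1013)
6^8 = (6^4)^2 ≡ 283^2 = 80089 ≡ 62 (mod 1013)
6^16 = (6^8)^2 ≡ 62^2 = 3844 ≡ 805 (mod 1013)
6^22 = 6^16 · 6^4 · 6^2 ≡ 805 · 283 · 36 ≡ 92 (mod 1013).
So B = 92. Giulia then computes K = B^a mod n = 92^60 mod 1013.
92^1 ≡ 92 (mod 1013)
92^2 = (92^1)^2 ≡ 92^2 = 8464 ≡ 360 (mod 1013)
92^4 = (92^2)^2 ≡ 360^2 = 129600 ≡ 949 (mod 1013)
92^8 = (92^4)^2 ≡ 949^2 = 900601 ≡ 44 (mod 1013)
92^16 = (92^8)^2 ≡ 44^2 = 1936 ≡ 923 (mod 1013)
92^32 = (92^16)^2 ≡ 923^2 = 851929 ≡ 1009 (mod 1013)
92^60 = 92^32 · 92^16 · 92^8 · 92^4 ≡ 1009 · 923 · 44 · 949 ≡ 253 (mod 1013).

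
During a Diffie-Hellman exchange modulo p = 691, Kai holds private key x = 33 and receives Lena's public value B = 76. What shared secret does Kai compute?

Shared key K = 76^33 mod 691.
76^1 ≡ 76 (mod 691)
76^2 = (76^1)^2 ≡ 76^2 = 5776 ≡ 248 (mod 691)
76^4 = (76^2)^2 ≡ 248^2 = 61504 ≡ 5 (mod 691)
76^8 = (76^4)^2 ≡ 5^2 = 25 ≡ 25 (mod 691)
76^16 = (76^8)^2 ≡ 25^2 = 625 ≡ 625 (mod 691)
76^32 = (76^16)^2 ≡ 625^2 = 390625 ≡ 210 (mod 691)
76^33 = 76^32 · 76^1 ≡ 210 · 76 ≡ 67 (mod 691).

67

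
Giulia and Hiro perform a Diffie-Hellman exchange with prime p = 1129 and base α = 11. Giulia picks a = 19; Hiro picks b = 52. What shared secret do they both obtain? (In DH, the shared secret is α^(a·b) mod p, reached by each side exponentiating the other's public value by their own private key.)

Hiro sends B = α^b mod p = 11^52 mod 1129.
11^1 ≡ 11 (mod 1129)
11^2 = (11^1)^2 ≡ 11^2 = 121 ≡ 121 (mod 1129)
11^4 = (11^2)^2 ≡ 121^2 = 14641 ≡ 1093 (mod 1129)
11^8 = (11^4)^2 ≡ 1093^2 = 1194649 ≡ 167 (mod 1129)
11^16 = (11^8)^2 ≡ 167^2 = 27889 ≡ 793 (mod 1129)
11^32 = (11^16)^2 ≡ 793^2 = 628849 ≡ 1125 (mod 1129)
11^52 = 11^32 · 11^16 · 11^4 ≡ 1125 · 793 · 1093 ≡ 163 (mod 1129).
So B = 163. Giulia then computes K = B^a mod p = 163^19 mod 1129.
163^1 ≡ 163 (mod 1129)
163^2 = (163^1)^2 ≡ 163^2 = 26569 ≡ 602 (mod 1129)
163^4 = (163^2)^2 ≡ 602^2 = 362404 ≡ 1124 (mod 1129)
163^8 = (163^4)^2 ≡ 1124^2 = 1263376 ≡ 25 (mod 1129)
163^16 = (163^8)^2 ≡ 25^2 = 625 ≡ 625 (mod 1129)
163^19 = 163^16 · 163^2 · 163^1 ≡ 625 · 602 · 163 ≡ 341 (mod 1129).

341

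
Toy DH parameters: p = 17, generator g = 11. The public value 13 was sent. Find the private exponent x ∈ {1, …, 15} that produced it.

12

Try successive powers of 11 modulo 17:
11^1 ≡ 11
11^2 ≡ 2
11^3 ≡ 5
11^4 ≡ 4
11^5 ≡ 10
11^6 ≡ 8
11^7 ≡ 3
11^8 ≡ 16
11^9 ≡ 6
11^10 ≡ 15
11^11 ≡ 12
11^12 ≡ 13
Found: x = 12.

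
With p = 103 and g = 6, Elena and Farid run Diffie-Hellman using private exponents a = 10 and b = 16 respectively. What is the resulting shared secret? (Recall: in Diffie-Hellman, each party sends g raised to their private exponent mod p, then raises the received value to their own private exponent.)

18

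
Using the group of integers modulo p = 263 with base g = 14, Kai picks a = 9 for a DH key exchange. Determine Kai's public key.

65

Public value = 14^9 mod 263.
14^1 ≡ 14 (mod 263)
14^2 = (14^1)^2 ≡ 14^2 = 196 ≡ 196 (mod 263)
14^4 = (14^2)^2 ≡ 196^2 = 38416 ≡ 18 (mod 263)
14^8 = (14^4)^2 ≡ 18^2 = 324 ≡ 61 (mod 263)
14^9 = 14^8 · 14^1 ≡ 61 · 14 ≡ 65 (mod 263).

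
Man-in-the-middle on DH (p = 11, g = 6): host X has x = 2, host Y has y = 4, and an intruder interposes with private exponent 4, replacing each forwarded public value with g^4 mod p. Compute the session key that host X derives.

Host X receives an intruder's public value M = 6^4 mod 11 instead of the honest one.
6^1 ≡ 6 (mod 11)
6^2 = (6^1)^2 ≡ 6^2 = 36 ≡ 3 (mod 11)
6^4 = (6^2)^2 ≡ 3^2 = 9 ≡ 9 (mod 11)
So M = 9. Host X computes K = M^2 mod 11.
9^1 ≡ 9 (mod 11)
9^2 = (9^1)^2 ≡ 9^2 = 81 ≡ 4 (mod 11)

4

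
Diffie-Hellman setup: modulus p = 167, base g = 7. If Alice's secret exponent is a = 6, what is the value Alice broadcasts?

81

Public value = 7^6 mod 167.
7^1 ≡ 7 (mod 167)
7^2 = (7^1)^2 ≡ 7^2 = 49 ≡ 49 (mod 167)
7^4 = (7^2)^2 ≡ 49^2 = 2401 ≡ 63 (mod 167)
7^6 = 7^4 · 7^2 ≡ 63 · 49 ≡ 81 (mod 167).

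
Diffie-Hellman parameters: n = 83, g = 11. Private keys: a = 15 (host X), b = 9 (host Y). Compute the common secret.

Host X sends A = g^a mod n = 11^15 mod 83.
11^1 ≡ 11 (mod 83)
11^2 = (11^1)^2 ≡ 11^2 = 121 ≡ 38 (mod 83)
11^4 = (11^2)^2 ≡ 38^2 = 1444 ≡ 33 (mod 83)
11^8 = (11^4)^2 ≡ 33^2 = 1089 ≡ 10 (mod 83)
11^15 = 11^8 · 11^4 · 11^2 · 11^1 ≡ 10 · 33 · 38 · 11 ≡ 77 (mod 83).
So A = 77. Host Y then computes K = A^b mod n = 77^9 mod 83.
77^1 ≡ 77 (mod 83)
77^2 = (77^1)^2 ≡ 77^2 = 5929 ≡ 36 (mod 83)
77^4 = (77^2)^2 ≡ 36^2 = 1296 ≡ 51 (mod 83)
77^8 = (77^4)^2 ≡ 51^2 = 2601 ≡ 28 (mod 83)
77^9 = 77^8 · 77^1 ≡ 28 · 77 ≡ 81 (mod 83).

81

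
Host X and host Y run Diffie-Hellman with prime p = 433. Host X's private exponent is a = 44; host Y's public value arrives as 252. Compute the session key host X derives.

Shared key K = 252^44 mod 433.
252^1 ≡ 252 (mod 433)
252^2 = (252^1)^2 ≡ 252^2 = 63504 ≡ 286 (mod 433)
252^4 = (252^2)^2 ≡ 286^2 = 81796 ≡ 392 (mod 433)
252^8 = (252^4)^2 ≡ 392^2 = 153664 ≡ 382 (mod 433)
252^16 = (252^8)^2 ≡ 382^2 = 145924 ≡ 3 (mod 433)
252^32 = (252^16)^2 ≡ 3^2 = 9 ≡ 9 (mod 433)
252^44 = 252^32 · 252^8 · 252^4 ≡ 9 · 382 · 392 ≡ 200 (mod 433).

200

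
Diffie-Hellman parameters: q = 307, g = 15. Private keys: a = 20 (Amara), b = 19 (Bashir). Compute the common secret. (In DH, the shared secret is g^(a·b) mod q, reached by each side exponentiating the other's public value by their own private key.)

Amara sends A = g^a mod q = 15^20 mod 307.
15^1 ≡ 15 (mod 307)
15^2 = (15^1)^2 ≡ 15^2 = 225 ≡ 225 (mod 307)
15^4 = (15^2)^2 ≡ 225^2 = 50625 ≡ 277 (mod 307)
15^8 = (15^4)^2 ≡ 277^2 = 76729 ≡ 286 (mod 307)
15^16 = (15^8)^2 ≡ 286^2 = 81796 ≡ 134 (mod 307)
15^20 = 15^16 · 15^4 ≡ 134 · 277 ≡ 278 (mod 307).
So A = 278. Bashir then computes K = A^b mod q = 278^19 mod 307.
278^1 ≡ 278 (mod 307)
278^2 = (278^1)^2 ≡ 278^2 = 77284 ≡ 227 (mod 307)
278^4 = (278^2)^2 ≡ 227^2 = 51529 ≡ 260 (mod 307)
278^8 = (278^4)^2 ≡ 260^2 = 67600 ≡ 60 (mod 307)
278^16 = (278^8)^2 ≡ 60^2 = 3600 ≡ 223 (mod 307)
278^19 = 278^16 · 278^2 · 278^1 ≡ 223 · 227 · 278 ≡ 65 (mod 307).

65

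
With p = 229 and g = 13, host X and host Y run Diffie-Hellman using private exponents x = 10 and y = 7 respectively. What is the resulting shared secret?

108

Host Y sends B = g^y mod p = 13^7 mod 229.
13^1 ≡ 13 (mod 229)
13^2 = (13^1)^2 ≡ 13^2 = 169 ≡ 169 (mod 229)
13^4 = (13^2)^2 ≡ 169^2 = 28561 ≡ 165 (mod 229)
13^7 = 13^4 · 13^2 · 13^1 ≡ 165 · 169 · 13 ≡ 227 (mod 229).
So B = 227. Host X then computes K = B^x mod p = 227^10 mod 229.
227^1 ≡ 227 (mod 229)
227^2 = (227^1)^2 ≡ 227^2 = 51529 ≡ 4 (mod 229)
227^4 = (227^2)^2 ≡ 4^2 = 16 ≡ 16 (mod 229)
227^8 = (227^4)^2 ≡ 16^2 = 256 ≡ 27 (mod 229)
227^10 = 227^8 · 227^2 ≡ 27 · 4 ≡ 108 (mod 229).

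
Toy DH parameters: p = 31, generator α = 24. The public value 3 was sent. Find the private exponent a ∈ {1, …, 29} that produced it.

7

Try successive powers of 24 modulo 31:
24^1 ≡ 24
24^2 ≡ 18
24^3 ≡ 29
24^4 ≡ 14
24^5 ≡ 26
24^6 ≡ 4
24^7 ≡ 3
Found: a = 7.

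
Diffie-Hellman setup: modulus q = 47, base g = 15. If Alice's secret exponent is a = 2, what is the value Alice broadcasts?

Public value = 15^2 mod 47.
15^1 ≡ 15 (mod 47)
15^2 = (15^1)^2 ≡ 15^2 = 225 ≡ 37 (mod 47)

37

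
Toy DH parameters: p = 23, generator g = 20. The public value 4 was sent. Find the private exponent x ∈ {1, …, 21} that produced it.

Try successive powers of 20 modulo 23:
20^1 ≡ 20
20^2 ≡ 9
20^3 ≡ 19
20^4 ≡ 12
20^5 ≡ 10
20^6 ≡ 16
20^7 ≡ 21
20^8 ≡ 6
20^9 ≡ 5
20^10 ≡ 8
20^11 ≡ 22
20^12 ≡ 3
20^13 ≡ 14
20^14 ≡ 4
Found: x = 14.

14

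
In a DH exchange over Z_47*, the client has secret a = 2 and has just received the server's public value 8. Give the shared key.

Shared key K = 8^2 mod 47.
8^1 ≡ 8 (mod 47)
8^2 = (8^1)^2 ≡ 8^2 = 64 ≡ 17 (mod 47)

17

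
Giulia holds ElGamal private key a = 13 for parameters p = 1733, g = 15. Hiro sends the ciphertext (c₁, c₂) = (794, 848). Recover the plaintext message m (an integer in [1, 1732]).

1108

Shared mask s = c₁^a mod p = 794^13 mod 1733.
794^1 ≡ 794 (mod 1733)
794^2 = (794^1)^2 ≡ 794^2 = 630436 ≡ 1357 (mod 1733)
794^4 = (794^2)^2 ≡ 1357^2 = 1841449 ≡ 1003 (mod 1733)
794^8 = (794^4)^2 ≡ 1003^2 = 1006009 ≡ 869 (mod 1733)
794^13 = 794^8 · 794^4 · 794^1 ≡ 869 · 1003 · 794 ≡ 1471 (mod 1733).
So s = 1471; s⁻¹ ≡ 549 (mod 1733).
m = c₂ · s⁻¹ mod 1733 = 848 · 549 mod 1733 = 1108.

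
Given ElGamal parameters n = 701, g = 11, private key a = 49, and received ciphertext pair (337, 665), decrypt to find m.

Shared mask s = c₁^a mod n = 337^49 mod 701.
337^1 ≡ 337 (mod 701)
337^2 = (337^1)^2 ≡ 337^2 = 113569 ≡ 7 (mod 701)
337^4 = (337^2)^2 ≡ 7^2 = 49 ≡ 49 (mod 701)
337^8 = (337^4)^2 ≡ 49^2 = 2401 ≡ 298 (mod 701)
337^16 = (337^8)^2 ≡ 298^2 = 88804 ≡ 478 (mod 701)
337^32 = (337^16)^2 ≡ 478^2 = 228484 ≡ 659 (mod 701)
337^49 = 337^32 · 337^16 · 337^1 ≡ 659 · 478 · 337 ≡ 440 (mod 701).
So s = 440; s⁻¹ ≡ 94 (mod 701).
m = c₂ · s⁻¹ mod 701 = 665 · 94 mod 701 = 121.

121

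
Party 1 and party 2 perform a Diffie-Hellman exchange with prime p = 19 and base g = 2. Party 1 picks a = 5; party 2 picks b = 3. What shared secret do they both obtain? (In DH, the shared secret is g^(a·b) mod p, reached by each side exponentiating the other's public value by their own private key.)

12

Party 2 sends B = g^b mod p = 2^3 mod 19.
2^1 ≡ 2 (mod 19)
2^2 = (2^1)^2 ≡ 2^2 = 4 ≡ 4 (mod 19)
2^3 = 2^2 · 2^1 ≡ 4 · 2 ≡ 8 (mod 19).
So B = 8. Party 1 then computes K = B^a mod p = 8^5 mod 19.
8^1 ≡ 8 (mod 19)
8^2 = (8^1)^2 ≡ 8^2 = 64 ≡ 7 (mod 19)
8^4 = (8^2)^2 ≡ 7^2 = 49 ≡ 11 (mod 19)
8^5 = 8^4 · 8^1 ≡ 11 · 8 ≡ 12 (mod 19).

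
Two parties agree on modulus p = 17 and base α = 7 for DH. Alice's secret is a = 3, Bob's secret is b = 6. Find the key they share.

Bob sends B = α^b mod p = 7^6 mod 17.
7^1 ≡ 7 (mod 17)
7^2 = (7^1)^2 ≡ 7^2 = 49 ≡ 15 (mod 17)
7^4 = (7^2)^2 ≡ 15^2 = 225 ≡ 4 (mod 17)
7^6 = 7^4 · 7^2 ≡ 4 · 15 ≡ 9 (mod 17).
So B = 9. Alice then computes K = B^a mod p = 9^3 mod 17.
9^1 ≡ 9 (mod 17)
9^2 = (9^1)^2 ≡ 9^2 = 81 ≡ 13 (mod 17)
9^3 = 9^2 · 9^1 ≡ 13 · 9 ≡ 15 (mod 17).

15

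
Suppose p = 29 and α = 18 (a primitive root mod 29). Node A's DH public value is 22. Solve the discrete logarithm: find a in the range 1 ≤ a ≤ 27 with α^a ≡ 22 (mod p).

Try successive powers of 18 modulo 29:
18^1 ≡ 18
18^2 ≡ 5
18^3 ≡ 3
18^4 ≡ 25
18^5 ≡ 15
18^6 ≡ 9
18^7 ≡ 17
18^8 ≡ 16
18^9 ≡ 27
18^10 ≡ 22
Found: a = 10.

10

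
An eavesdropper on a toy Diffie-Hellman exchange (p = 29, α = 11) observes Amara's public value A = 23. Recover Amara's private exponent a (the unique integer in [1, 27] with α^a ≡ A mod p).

12

Try successive powers of 11 modulo 29:
11^1 ≡ 11
11^2 ≡ 5
11^3 ≡ 26
11^4 ≡ 25
11^5 ≡ 14
11^6 ≡ 9
11^7 ≡ 12
11^8 ≡ 16
11^9 ≡ 2
11^10 ≡ 22
11^11 ≡ 10
11^12 ≡ 23
Found: a = 12.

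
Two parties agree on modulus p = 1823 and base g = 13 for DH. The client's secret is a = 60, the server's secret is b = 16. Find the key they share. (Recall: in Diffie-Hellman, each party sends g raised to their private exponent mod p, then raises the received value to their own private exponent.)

410

The client sends A = g^a mod p = 13^60 mod 1823.
13^1 ≡ 13 (mod 1823)
13^2 = (13^1)^2 ≡ 13^2 = 169 ≡ 169 (mod 1823)
13^4 = (13^2)^2 ≡ 169^2 = 28561 ≡ 1216 (mod 1823)
13^8 = (13^4)^2 ≡ 1216^2 = 1478656 ≡ 203 (mod 1823)
13^16 = (13^8)^2 ≡ 203^2 = 41209 ≡ 1103 (mod 1823)
13^32 = (13^16)^2 ≡ 1103^2 = 1216609 ≡ 668 (mod 1823)
13^60 = 13^32 · 13^16 · 13^8 · 13^4 ≡ 668 · 1103 · 203 · 1216 ≡ 295 (mod 1823).
So A = 295. The server then computes K = A^b mod p = 295^16 mod 1823.
295^1 ≡ 295 (mod 1823)
295^2 = (295^1)^2 ≡ 295^2 = 87025 ≡ 1344 (mod 1823)
295^4 = (295^2)^2 ≡ 1344^2 = 1806336 ≡ 1566 (mod 1823)
295^8 = (295^4)^2 ≡ 1566^2 = 2452356 ≡ 421 (mod 1823)
295^16 = (295^8)^2 ≡ 421^2 = 177241 ≡ 410 (mod 1823)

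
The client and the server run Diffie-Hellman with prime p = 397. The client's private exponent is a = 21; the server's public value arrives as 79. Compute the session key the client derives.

Shared key K = 79^21 mod 397.
79^1 ≡ 79 (mod 397)
79^2 = (79^1)^2 ≡ 79^2 = 6241 ≡ 286 (mod 397)
79^4 = (79^2)^2 ≡ 286^2 = 81796 ≡ 14 (mod 397)
79^8 = (79^4)^2 ≡ 14^2 = 196 ≡ 196 (mod 397)
79^16 = (79^8)^2 ≡ 196^2 = 38416 ≡ 304 (mod 397)
79^21 = 79^16 · 79^4 · 79^1 ≡ 304 · 14 · 79 ≡ 362 (mod 397).

362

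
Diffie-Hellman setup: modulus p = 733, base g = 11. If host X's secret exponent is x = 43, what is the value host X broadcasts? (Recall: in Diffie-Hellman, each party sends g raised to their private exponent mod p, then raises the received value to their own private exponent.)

653

Public value = 11^43 (mod 733).
11^1 ≡ 11 (mod 733)
11^2 = (11^1)^2 ≡ 11^2 = 121 ≡ 121 (mod 733)
11^4 = (11^2)^2 ≡ 121^2 = 14641 ≡ 714 (mod 733)
11^8 = (11^4)^2 ≡ 714^2 = 509796 ≡ 361 (mod 733)
11^16 = (11^8)^2 ≡ 361^2 = 130321 ≡ 580 (mod 733)
11^32 = (11^16)^2 ≡ 580^2 = 336400 ≡ 686 (mod 733)
11^43 = 11^32 · 11^8 · 11^2 · 11^1 ≡ 686 · 361 · 121 · 11 ≡ 653 (mod 733).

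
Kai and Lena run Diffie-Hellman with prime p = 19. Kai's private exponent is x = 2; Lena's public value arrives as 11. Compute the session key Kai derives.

Shared key K = 11^2 mod 19.
11^1 ≡ 11 (mod 19)
11^2 = (11^1)^2 ≡ 11^2 = 121 ≡ 7 (mod 19)

7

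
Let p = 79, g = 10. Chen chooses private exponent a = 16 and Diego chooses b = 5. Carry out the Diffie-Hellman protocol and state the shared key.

Chen sends A = g^a mod p = 10^16 mod 79.
10^1 ≡ 10 (mod 79)
10^2 = (10^1)^2 ≡ 10^2 = 100 ≡ 21 (mod 79)
10^4 = (10^2)^2 ≡ 21^2 = 441 ≡ 46 (mod 79)
10^8 = (10^4)^2 ≡ 46^2 = 2116 ≡ 62 (mod 79)
10^16 = (10^8)^2 ≡ 62^2 = 3844 ≡ 52 (mod 79)
So A = 52. Diego then computes K = A^b mod p = 52^5 mod 79.
52^1 ≡ 52 (mod 79)
52^2 = (52^1)^2 ≡ 52^2 = 2704 ≡ 18 (mod 79)
52^4 = (52^2)^2 ≡ 18^2 = 324 ≡ 8 (mod 79)
52^5 = 52^4 · 52^1 ≡ 8 · 52 ≡ 21 (mod 79).

21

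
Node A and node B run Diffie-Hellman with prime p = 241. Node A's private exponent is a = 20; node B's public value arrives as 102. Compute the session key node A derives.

177

Shared key K = 102^20 mod 241.
102^1 ≡ 102 (mod 241)
102^2 = (102^1)^2 ≡ 102^2 = 10404 ≡ 41 (mod 241)
102^4 = (102^2)^2 ≡ 41^2 = 1681 ≡ 235 (mod 241)
102^8 = (102^4)^2 ≡ 235^2 = 55225 ≡ 36 (mod 241)
102^16 = (102^8)^2 ≡ 36^2 = 1296 ≡ 91 (mod 241)
102^20 = 102^16 · 102^4 ≡ 91 · 235 ≡ 177 (mod 241).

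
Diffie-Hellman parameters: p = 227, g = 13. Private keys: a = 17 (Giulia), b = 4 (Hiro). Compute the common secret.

Hiro sends B = g^b mod p = 13^4 mod 227.
13^1 ≡ 13 (mod 227)
13^2 = (13^1)^2 ≡ 13^2 = 169 ≡ 169 (mod 227)
13^4 = (13^2)^2 ≡ 169^2 = 28561 ≡ 186 (mod 227)
So B = 186. Giulia then computes K = B^a mod p = 186^17 mod 227.
186^1 ≡ 186 (mod 227)
186^2 = (186^1)^2 ≡ 186^2 = 34596 ≡ 92 (mod 227)
186^4 = (186^2)^2 ≡ 92^2 = 8464 ≡ 65 (mod 227)
186^8 = (186^4)^2 ≡ 65^2 = 4225 ≡ 139 (mod 227)
186^16 = (186^8)^2 ≡ 139^2 = 19321 ≡ 26 (mod 227)
186^17 = 186^16 · 186^1 ≡ 26 · 186 ≡ 69 (mod 227).

69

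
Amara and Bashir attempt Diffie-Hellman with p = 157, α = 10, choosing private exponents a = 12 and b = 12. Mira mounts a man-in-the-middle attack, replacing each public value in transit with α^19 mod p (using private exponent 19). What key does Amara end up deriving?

Amara receives Mira's public value M = 10^19 mod 157 instead of the honest one.
10^1 ≡ 10 (mod 157)
10^2 = (10^1)^2 ≡ 10^2 = 100 ≡ 100 (mod 157)
10^4 = (10^2)^2 ≡ 100^2 = 10000 ≡ 109 (mod 157)
10^8 = (10^4)^2 ≡ 109^2 = 11881 ≡ 106 (mod 157)
10^16 = (10^8)^2 ≡ 106^2 = 11236 ≡ 89 (mod 157)
10^19 = 10^16 · 10^2 · 10^1 ≡ 89 · 100 · 10 ≡ 138 (mod 157).
So M = 138. Amara computes K = M^12 mod 157.
138^1 ≡ 138 (mod 157)
138^2 = (138^1)^2 ≡ 138^2 = 19044 ≡ 47 (mod 157)
138^4 = (138^2)^2 ≡ 47^2 = 2209 ≡ 11 (mod 157)
138^8 = (138^4)^2 ≡ 11^2 = 121 ≡ 121 (mod 157)
138^12 = 138^8 · 138^4 ≡ 121 · 11 ≡ 75 (mod 157).

75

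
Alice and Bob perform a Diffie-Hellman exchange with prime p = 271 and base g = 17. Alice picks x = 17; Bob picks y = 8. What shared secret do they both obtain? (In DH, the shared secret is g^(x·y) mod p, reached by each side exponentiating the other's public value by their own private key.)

17

Alice sends A = g^x mod p = 17^17 mod 271.
17^1 ≡ 17 (mod 271)
17^2 = (17^1)^2 ≡ 17^2 = 289 ≡ 18 (mod 271)
17^4 = (17^2)^2 ≡ 18^2 = 324 ≡ 53 (mod 271)
17^8 = (17^4)^2 ≡ 53^2 = 2809 ≡ 99 (mod 271)
17^16 = (17^8)^2 ≡ 99^2 = 9801 ≡ 45 (mod 271)
17^17 = 17^16 · 17^1 ≡ 45 · 17 ≡ 223 (mod 271).
So A = 223. Bob then computes K = A^y mod p = 223^8 mod 271.
223^1 ≡ 223 (mod 271)
223^2 = (223^1)^2 ≡ 223^2 = 49729 ≡ 136 (mod 271)
223^4 = (223^2)^2 ≡ 136^2 = 18496 ≡ 68 (mod 271)
223^8 = (223^4)^2 ≡ 68^2 = 4624 ≡ 17 (mod 271)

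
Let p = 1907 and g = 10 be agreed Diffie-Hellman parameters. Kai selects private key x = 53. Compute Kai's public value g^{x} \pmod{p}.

1386

Public value = 10^{53} \pmod{1907}.
10^1 ≡ 10 (mod 1907)
10^2 = (10^1)^2 ≡ 10^2 = 100 ≡ 100 (mod 1907)
10^4 = (10^2)^2 ≡ 100^2 = 10000 ≡ 465 (mod 1907)
10^8 = (10^4)^2 ≡ 465^2 = 216225 ≡ 734 (mod 1907)
10^16 = (10^8)^2 ≡ 734^2 = 538756 ≡ 982 (mod 1907)
10^32 = (10^16)^2 ≡ 982^2 = 964324 ≡ 1289 (mod 1907)
10^53 = 10^32 · 10^16 · 10^4 · 10^1 ≡ 1289 · 982 · 465 · 10 ≡ 1386 (mod 1907).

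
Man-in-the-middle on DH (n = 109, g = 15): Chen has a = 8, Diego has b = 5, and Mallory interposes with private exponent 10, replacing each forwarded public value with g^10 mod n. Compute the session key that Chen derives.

Chen receives Mallory's public value M = 15^10 mod 109 instead of the honest one.
15^1 ≡ 15 (mod 109)
15^2 = (15^1)^2 ≡ 15^2 = 225 ≡ 7 (mod 109)
15^4 = (15^2)^2 ≡ 7^2 = 49 ≡ 49 (mod 109)
15^8 = (15^4)^2 ≡ 49^2 = 2401 ≡ 3 (mod 109)
15^10 = 15^8 · 15^2 ≡ 3 · 7 ≡ 21 (mod 109).
So M = 21. Chen computes K = M^8 mod 109.
21^1 ≡ 21 (mod 109)
21^2 = (21^1)^2 ≡ 21^2 = 441 ≡ 5 (mod 109)
21^4 = (21^2)^2 ≡ 5^2 = 25 ≡ 25 (mod 109)
21^8 = (21^4)^2 ≡ 25^2 = 625 ≡ 80 (mod 109)

80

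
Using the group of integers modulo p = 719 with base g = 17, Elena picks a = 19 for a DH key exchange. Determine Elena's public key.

Public value = 17^19 mod 719.
17^1 ≡ 17 (mod 719)
17^2 = (17^1)^2 ≡ 17^2 = 289 ≡ 289 (mod 719)
17^4 = (17^2)^2 ≡ 289^2 = 83521 ≡ 117 (mod 719)
17^8 = (17^4)^2 ≡ 117^2 = 13689 ≡ 28 (mod 719)
17^16 = (17^8)^2 ≡ 28^2 = 784 ≡ 65 (mod 719)
17^19 = 17^16 · 17^2 · 17^1 ≡ 65 · 289 · 17 ≡ 109 (mod 719).

109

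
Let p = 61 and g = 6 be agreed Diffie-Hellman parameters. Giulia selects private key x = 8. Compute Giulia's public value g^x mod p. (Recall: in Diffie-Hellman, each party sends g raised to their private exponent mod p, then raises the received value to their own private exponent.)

42

Public value = 6^8 mod 61.
6^1 ≡ 6 (mod 61)
6^2 = (6^1)^2 ≡ 6^2 = 36 ≡ 36 (mod 61)
6^4 = (6^2)^2 ≡ 36^2 = 1296 ≡ 15 (mod 61)
6^8 = (6^4)^2 ≡ 15^2 = 225 ≡ 42 (mod 61)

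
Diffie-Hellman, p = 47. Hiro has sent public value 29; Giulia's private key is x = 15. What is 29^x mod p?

10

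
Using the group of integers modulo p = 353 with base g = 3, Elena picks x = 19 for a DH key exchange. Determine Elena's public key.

142

Public value = 3^19 mod 353.
3^1 ≡ 3 (mod 353)
3^2 = (3^1)^2 ≡ 3^2 = 9 ≡ 9 (mod 353)
3^4 = (3^2)^2 ≡ 9^2 = 81 ≡ 81 (mod 353)
3^8 = (3^4)^2 ≡ 81^2 = 6561 ≡ 207 (mod 353)
3^16 = (3^8)^2 ≡ 207^2 = 42849 ≡ 136 (mod 353)
3^19 = 3^16 · 3^2 · 3^1 ≡ 136 · 9 · 3 ≡ 142 (mod 353).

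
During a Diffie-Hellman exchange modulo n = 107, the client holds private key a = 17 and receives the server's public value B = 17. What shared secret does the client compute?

Shared key K = 17^17 mod 107.
17^1 ≡ 17 (mod 107)
17^2 = (17^1)^2 ≡ 17^2 = 289 ≡ 75 (mod 107)
17^4 = (17^2)^2 ≡ 75^2 = 5625 ≡ 61 (mod 107)
17^8 = (17^4)^2 ≡ 61^2 = 3721 ≡ 83 (mod 107)
17^16 = (17^8)^2 ≡ 83^2 = 6889 ≡ 41 (mod 107)
17^17 = 17^16 · 17^1 ≡ 41 · 17 ≡ 55 (mod 107).

55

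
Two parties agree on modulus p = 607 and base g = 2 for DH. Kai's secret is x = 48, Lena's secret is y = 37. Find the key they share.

573

Lena sends B = g^y mod p = 2^37 mod 607.
2^1 ≡ 2 (mod 607)
2^2 = (2^1)^2 ≡ 2^2 = 4 ≡ 4 (mod 607)
2^4 = (2^2)^2 ≡ 4^2 = 16 ≡ 16 (mod 607)
2^8 = (2^4)^2 ≡ 16^2 = 256 ≡ 256 (mod 607)
2^16 = (2^8)^2 ≡ 256^2 = 65536 ≡ 587 (mod 607)
2^32 = (2^16)^2 ≡ 587^2 = 344569 ≡ 400 (mod 607)
2^37 = 2^32 · 2^4 · 2^1 ≡ 400 · 16 · 2 ≡ 53 (mod 607).
So B = 53. Kai then computes K = B^x mod p = 53^48 mod 607.
53^1 ≡ 53 (mod 607)
53^2 = (53^1)^2 ≡ 53^2 = 2809 ≡ 381 (mod 607)
53^4 = (53^2)^2 ≡ 381^2 = 145161 ≡ 88 (mod 607)
53^8 = (53^4)^2 ≡ 88^2 = 7744 ≡ 460 (mod 607)
53^16 = (53^8)^2 ≡ 460^2 = 211600 ≡ 364 (mod 607)
53^32 = (53^16)^2 ≡ 364^2 = 132496 ≡ 170 (mod 607)
53^48 = 53^32 · 53^16 ≡ 170 · 364 ≡ 573 (mod 607).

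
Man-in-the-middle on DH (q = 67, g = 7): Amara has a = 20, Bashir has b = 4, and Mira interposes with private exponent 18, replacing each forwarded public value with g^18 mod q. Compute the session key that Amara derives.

25

Amara receives Mira's public value M = 7^18 mod 67 instead of the honest one.
7^1 ≡ 7 (mod 67)
7^2 = (7^1)^2 ≡ 7^2 = 49 ≡ 49 (mod 67)
7^4 = (7^2)^2 ≡ 49^2 = 2401 ≡ 56 (mod 67)
7^8 = (7^4)^2 ≡ 56^2 = 3136 ≡ 54 (mod 67)
7^16 = (7^8)^2 ≡ 54^2 = 2916 ≡ 35 (mod 67)
7^18 = 7^16 · 7^2 ≡ 35 · 49 ≡ 40 (mod 67).
So M = 40. Amara computes K = M^20 mod 67.
40^1 ≡ 40 (mod 67)
40^2 = (40^1)^2 ≡ 40^2 = 1600 ≡ 59 (mod 67)
40^4 = (40^2)^2 ≡ 59^2 = 3481 ≡ 64 (mod 67)
40^8 = (40^4)^2 ≡ 64^2 = 4096 ≡ 9 (mod 67)
40^16 = (40^8)^2 ≡ 9^2 = 81 ≡ 14 (mod 67)
40^20 = 40^16 · 40^4 ≡ 14 · 64 ≡ 25 (mod 67).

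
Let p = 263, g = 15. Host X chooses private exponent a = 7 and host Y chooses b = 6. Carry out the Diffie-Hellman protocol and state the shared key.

Host X sends A = g^a mod p = 15^7 mod 263.
15^1 ≡ 15 (mod 263)
15^2 = (15^1)^2 ≡ 15^2 = 225 ≡ 225 (mod 263)
15^4 = (15^2)^2 ≡ 225^2 = 50625 ≡ 129 (mod 263)
15^7 = 15^4 · 15^2 · 15^1 ≡ 129 · 225 · 15 ≡ 110 (mod 263).
So A = 110. Host Y then computes K = A^b mod p = 110^6 mod 263.
110^1 ≡ 110 (mod 263)
110^2 = (110^1)^2 ≡ 110^2 = 12100 ≡ 2 (mod 263)
110^4 = (110^2)^2 ≡ 2^2 = 4 ≡ 4 (mod 263)
110^6 = 110^4 · 110^2 ≡ 4 · 2 ≡ 8 (mod 263).

8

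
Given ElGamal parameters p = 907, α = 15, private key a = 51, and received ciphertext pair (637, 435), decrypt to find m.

Shared mask s = c₁^a mod p = 637^51 mod 907.
637^1 ≡ 637 (mod 907)
637^2 = (637^1)^2 ≡ 637^2 = 405769 ≡ 340 (mod 907)
637^4 = (637^2)^2 ≡ 340^2 = 115600 ≡ 411 (mod 907)
637^8 = (637^4)^2 ≡ 411^2 = 168921 ≡ 219 (mod 907)
637^16 = (637^8)^2 ≡ 219^2 = 47961 ≡ 797 (mod 907)
637^32 = (637^16)^2 ≡ 797^2 = 635209 ≡ 309 (mod 907)
637^51 = 637^32 · 637^16 · 637^2 · 637^1 ≡ 309 · 797 · 340 · 637 ≡ 646 (mod 907).
So s = 646; s⁻¹ ≡ 139 (mod 907).
m = c₂ · s⁻¹ mod 907 = 435 · 139 mod 907 = 603.

603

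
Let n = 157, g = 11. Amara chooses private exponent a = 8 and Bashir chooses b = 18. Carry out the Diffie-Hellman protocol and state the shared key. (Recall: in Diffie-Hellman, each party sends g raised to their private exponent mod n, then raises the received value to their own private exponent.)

14

Amara sends A = g^a mod n = 11^8 mod 157.
11^1 ≡ 11 (mod 157)
11^2 = (11^1)^2 ≡ 11^2 = 121 ≡ 121 (mod 157)
11^4 = (11^2)^2 ≡ 121^2 = 14641 ≡ 40 (mod 157)
11^8 = (11^4)^2 ≡ 40^2 = 1600 ≡ 30 (mod 157)
So A = 30. Bashir then computes K = A^b mod n = 30^18 mod 157.
30^1 ≡ 30 (mod 157)
30^2 = (30^1)^2 ≡ 30^2 = 900 ≡ 115 (mod 157)
30^4 = (30^2)^2 ≡ 115^2 = 13225 ≡ 37 (mod 157)
30^8 = (30^4)^2 ≡ 37^2 = 1369 ≡ 113 (mod 157)
30^16 = (30^8)^2 ≡ 113^2 = 12769 ≡ 52 (mod 157)
30^18 = 30^16 · 30^2 ≡ 52 · 115 ≡ 14 (mod 157).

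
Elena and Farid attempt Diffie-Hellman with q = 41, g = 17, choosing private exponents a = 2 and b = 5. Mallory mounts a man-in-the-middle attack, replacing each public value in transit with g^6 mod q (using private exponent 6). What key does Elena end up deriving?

Elena receives Mallory's public value M = 17^6 mod 41 instead of the honest one.
17^1 ≡ 17 (mod 41)
17^2 = (17^1)^2 ≡ 17^2 = 289 ≡ 2 (mod 41)
17^4 = (17^2)^2 ≡ 2^2 = 4 ≡ 4 (mod 41)
17^6 = 17^4 · 17^2 ≡ 4 · 2 ≡ 8 (mod 41).
So M = 8. Elena computes K = M^2 mod 41.
8^1 ≡ 8 (mod 41)
8^2 = (8^1)^2 ≡ 8^2 = 64 ≡ 23 (mod 41)

23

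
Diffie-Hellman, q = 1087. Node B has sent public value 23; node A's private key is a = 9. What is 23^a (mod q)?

Shared key K = 23^9 mod 1087.
23^1 ≡ 23 (mod 1087)
23^2 = (23^1)^2 ≡ 23^2 = 529 ≡ 529 (mod 1087)
23^4 = (23^2)^2 ≡ 529^2 = 279841 ≡ 482 (mod 1087)
23^8 = (23^4)^2 ≡ 482^2 = 232324 ≡ 793 (mod 1087)
23^9 = 23^8 · 23^1 ≡ 793 · 23 ≡ 847 (mod 1087).

847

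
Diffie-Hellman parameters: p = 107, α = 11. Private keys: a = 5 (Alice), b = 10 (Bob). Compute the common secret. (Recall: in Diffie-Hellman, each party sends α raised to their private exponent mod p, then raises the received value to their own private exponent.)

41

Bob sends B = α^b mod p = 11^10 mod 107.
11^1 ≡ 11 (mod 107)
11^2 = (11^1)^2 ≡ 11^2 = 121 ≡ 14 (mod 107)
11^4 = (11^2)^2 ≡ 14^2 = 196 ≡ 89 (mod 107)
11^8 = (11^4)^2 ≡ 89^2 = 7921 ≡ 3 (mod 107)
11^10 = 11^8 · 11^2 ≡ 3 · 14 ≡ 42 (mod 107).
So B = 42. Alice then computes K = B^a mod p = 42^5 mod 107.
42^1 ≡ 42 (mod 107)
42^2 = (42^1)^2 ≡ 42^2 = 1764 ≡ 52 (mod 107)
42^4 = (42^2)^2 ≡ 52^2 = 2704 ≡ 29 (mod 107)
42^5 = 42^4 · 42^1 ≡ 29 · 42 ≡ 41 (mod 107).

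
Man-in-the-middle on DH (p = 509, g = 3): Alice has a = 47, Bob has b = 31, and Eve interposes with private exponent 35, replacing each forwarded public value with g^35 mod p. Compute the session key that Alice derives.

397

Alice receives Eve's public value M = 3^35 mod 509 instead of the honest one.
3^1 ≡ 3 (mod 509)
3^2 = (3^1)^2 ≡ 3^2 = 9 ≡ 9 (mod 509)
3^4 = (3^2)^2 ≡ 9^2 = 81 ≡ 81 (mod 509)
3^8 = (3^4)^2 ≡ 81^2 = 6561 ≡ 453 (mod 509)
3^16 = (3^8)^2 ≡ 453^2 = 205209 ≡ 82 (mod 509)
3^32 = (3^16)^2 ≡ 82^2 = 6724 ≡ 107 (mod 509)
3^35 = 3^32 · 3^2 · 3^1 ≡ 107 · 9 · 3 ≡ 344 (mod 509).
So M = 344. Alice computes K = M^47 mod 509.
344^1 ≡ 344 (mod 509)
344^2 = (344^1)^2 ≡ 344^2 = 118336 ≡ 248 (mod 509)
344^4 = (344^2)^2 ≡ 248^2 = 61504 ≡ 424 (mod 509)
344^8 = (344^4)^2 ≡ 424^2 = 179776 ≡ 99 (mod 509)
344^16 = (344^8)^2 ≡ 99^2 = 9801 ≡ 130 (mod 509)
344^32 = (344^16)^2 ≡ 130^2 = 16900 ≡ 103 (mod 509)
344^47 = 344^32 · 344^8 · 344^4 · 344^2 · 344^1 ≡ 103 · 99 · 424 · 248 · 344 ≡ 397 (mod 509).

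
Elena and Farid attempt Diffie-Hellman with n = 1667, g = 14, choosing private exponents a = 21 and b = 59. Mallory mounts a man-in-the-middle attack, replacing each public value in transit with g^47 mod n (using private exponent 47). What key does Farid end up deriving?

3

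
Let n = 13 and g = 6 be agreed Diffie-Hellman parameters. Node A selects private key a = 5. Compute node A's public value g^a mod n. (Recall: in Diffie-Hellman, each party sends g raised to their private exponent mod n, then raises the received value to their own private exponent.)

2

Public value = 6^5 mod 13.
6^1 ≡ 6 (mod 13)
6^2 = (6^1)^2 ≡ 6^2 = 36 ≡ 10 (mod 13)
6^4 = (6^2)^2 ≡ 10^2 = 100 ≡ 9 (mod 13)
6^5 = 6^4 · 6^1 ≡ 9 · 6 ≡ 2 (mod 13).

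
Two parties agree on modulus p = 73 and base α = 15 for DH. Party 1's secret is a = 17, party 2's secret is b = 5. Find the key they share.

62

Party 2 sends B = α^b mod p = 15^5 mod 73.
15^1 ≡ 15 (mod 73)
15^2 = (15^1)^2 ≡ 15^2 = 225 ≡ 6 (mod 73)
15^4 = (15^2)^2 ≡ 6^2 = 36 ≡ 36 (mod 73)
15^5 = 15^4 · 15^1 ≡ 36 · 15 ≡ 29 (mod 73).
So B = 29. Party 1 then computes K = B^a mod p = 29^17 mod 73.
29^1 ≡ 29 (mod 73)
29^2 = (29^1)^2 ≡ 29^2 = 841 ≡ 38 (mod 73)
29^4 = (29^2)^2 ≡ 38^2 = 1444 ≡ 57 (mod 73)
29^8 = (29^4)^2 ≡ 57^2 = 3249 ≡ 37 (mod 73)
29^16 = (29^8)^2 ≡ 37^2 = 1369 ≡ 55 (mod 73)
29^17 = 29^16 · 29^1 ≡ 55 · 29 ≡ 62 (mod 73).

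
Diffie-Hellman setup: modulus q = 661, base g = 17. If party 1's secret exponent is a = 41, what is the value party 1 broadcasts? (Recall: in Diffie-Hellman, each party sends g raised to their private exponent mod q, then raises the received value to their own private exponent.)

74

Public value = 17^41 (mod 661).
17^1 ≡ 17 (mod 661)
17^2 = (17^1)^2 ≡ 17^2 = 289 ≡ 289 (mod 661)
17^4 = (17^2)^2 ≡ 289^2 = 83521 ≡ 235 (mod 661)
17^8 = (17^4)^2 ≡ 235^2 = 55225 ≡ 362 (mod 661)
17^16 = (17^8)^2 ≡ 362^2 = 131044 ≡ 166 (mod 661)
17^32 = (17^16)^2 ≡ 166^2 = 27556 ≡ 455 (mod 661)
17^41 = 17^32 · 17^8 · 17^1 ≡ 455 · 362 · 17 ≡ 74 (mod 661).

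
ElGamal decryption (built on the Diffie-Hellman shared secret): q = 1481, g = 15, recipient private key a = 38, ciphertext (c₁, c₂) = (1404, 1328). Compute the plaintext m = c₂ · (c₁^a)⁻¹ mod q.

231

Shared mask s = c₁^a mod q = 1404^38 mod 1481.
1404^1 ≡ 1404 (mod 1481)
1404^2 = (1404^1)^2 ≡ 1404^2 = 1971216 ≡ 5 (mod 1481)
1404^4 = (1404^2)^2 ≡ 5^2 = 25 ≡ 25 (mod 1481)
1404^8 = (1404^4)^2 ≡ 25^2 = 625 ≡ 625 (mod 1481)
1404^16 = (1404^8)^2 ≡ 625^2 = 390625 ≡ 1122 (mod 1481)
1404^32 = (1404^16)^2 ≡ 1122^2 = 1258884 ≡ 34 (mod 1481)
1404^38 = 1404^32 · 1404^4 · 1404^2 ≡ 34 · 25 · 5 ≡ 1288 (mod 1481).
So s = 1288; s⁻¹ ≡ 376 (mod 1481).
m = c₂ · s⁻¹ mod 1481 = 1328 · 376 mod 1481 = 231.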